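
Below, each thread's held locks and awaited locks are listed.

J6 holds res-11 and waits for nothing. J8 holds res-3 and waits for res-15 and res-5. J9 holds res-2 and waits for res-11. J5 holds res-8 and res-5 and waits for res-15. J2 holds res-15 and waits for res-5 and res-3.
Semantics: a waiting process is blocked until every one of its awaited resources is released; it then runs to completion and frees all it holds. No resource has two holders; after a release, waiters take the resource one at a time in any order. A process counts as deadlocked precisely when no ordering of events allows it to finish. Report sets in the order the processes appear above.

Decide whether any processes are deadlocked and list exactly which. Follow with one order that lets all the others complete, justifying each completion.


The deadlocked set is J8, J5 and J2.
Key observation: the knot is the closed ring of waits J8 -> J5 -> J2 -> J8; no other process is dragged down with it.
The rest can finish in the order J6, J9.
Walking it through:
  J6: no waits; runs immediately, freeing res-11
  J9 waits on res-11 — all released -> runs and releases res-2


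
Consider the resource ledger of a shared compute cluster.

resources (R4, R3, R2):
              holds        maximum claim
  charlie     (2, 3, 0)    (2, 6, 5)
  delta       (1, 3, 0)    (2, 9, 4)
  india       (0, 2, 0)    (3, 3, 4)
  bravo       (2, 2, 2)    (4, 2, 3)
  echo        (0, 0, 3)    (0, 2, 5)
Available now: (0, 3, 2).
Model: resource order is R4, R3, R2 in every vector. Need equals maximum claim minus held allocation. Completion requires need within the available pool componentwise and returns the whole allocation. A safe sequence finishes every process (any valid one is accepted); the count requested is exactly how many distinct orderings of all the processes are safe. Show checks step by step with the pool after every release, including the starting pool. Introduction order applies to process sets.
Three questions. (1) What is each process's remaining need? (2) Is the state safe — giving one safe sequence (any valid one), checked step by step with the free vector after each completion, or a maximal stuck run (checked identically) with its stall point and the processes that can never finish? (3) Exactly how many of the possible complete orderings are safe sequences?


(1) Need matrix, components ordered R4, R3, R2:
  charlie: (0, 3, 5)
  delta: (1, 6, 4)
  india: (3, 1, 4)
  bravo: (2, 0, 1)
  echo: (0, 2, 2)
(2) SAFE, for example via the order echo, charlie, delta, india, bravo.
Key observation: echo marks the first exact bind of the order: its need (0, 2, 2) fits the free (0, 3, 2) with zero slack on a requested resource.
Verifying each step:
  pool = (0, 3, 2)
  run echo (needs (0, 2, 2), free (0, 3, 2)); after release of (0, 0, 3) the pool is (0, 3, 5)
  run charlie (needs (0, 3, 5), free (0, 3, 5)); after release of (2, 3, 0) the pool is (2, 6, 5)
  run delta (needs (1, 6, 4), free (2, 6, 5)); after release of (1, 3, 0) the pool is (3, 9, 5)
  run india (needs (3, 1, 4), free (3, 9, 5)); after release of (0, 2, 0) the pool is (3, 11, 5)
  run bravo (needs (2, 0, 1), free (3, 11, 5)); after release of (2, 2, 2) the pool is (5, 13, 7)
(3) The exact count: 4 of the possible complete orderings are safe sequences.


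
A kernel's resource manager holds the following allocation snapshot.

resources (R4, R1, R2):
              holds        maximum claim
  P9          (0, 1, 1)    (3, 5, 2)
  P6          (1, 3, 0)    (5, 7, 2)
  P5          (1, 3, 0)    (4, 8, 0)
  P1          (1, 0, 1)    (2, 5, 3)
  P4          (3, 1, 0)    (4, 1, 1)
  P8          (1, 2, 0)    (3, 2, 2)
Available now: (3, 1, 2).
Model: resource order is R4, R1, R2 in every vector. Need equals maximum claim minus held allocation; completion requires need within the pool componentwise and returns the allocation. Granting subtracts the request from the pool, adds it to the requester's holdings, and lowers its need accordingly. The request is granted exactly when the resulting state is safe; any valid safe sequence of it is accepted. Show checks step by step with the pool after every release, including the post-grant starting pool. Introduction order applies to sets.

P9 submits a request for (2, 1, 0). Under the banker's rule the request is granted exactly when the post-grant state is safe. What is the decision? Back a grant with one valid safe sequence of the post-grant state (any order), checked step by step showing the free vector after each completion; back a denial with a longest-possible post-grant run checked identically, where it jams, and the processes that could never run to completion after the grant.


GRANT: granting preserves safety; a valid post-grant sequence is P4, P8, P9, P1, P6, P5.
Key observation: even at the reduced pool (1, 0, 2), P4 fits immediately, so safety survives the grant.
Verifying the post-grant state step by step:
  pool = (1, 0, 2)
  P4: need (1, 0, 1) fits (1, 0, 2); releases (3, 1, 0), pool now (4, 1, 2)
  P8: need (2, 0, 2) fits (4, 1, 2); releases (1, 2, 0), pool now (5, 3, 2)
  P9: need (1, 3, 1) fits (5, 3, 2); releases (2, 2, 1), pool now (7, 5, 3)
  P1: need (1, 5, 2) fits (7, 5, 3); releases (1, 0, 1), pool now (8, 5, 4)
  P6: need (4, 4, 2) fits (8, 5, 4); releases (1, 3, 0), pool now (9, 8, 4)
  P5: need (3, 5, 0) fits (9, 8, 4); releases (1, 3, 0), pool now (10, 11, 4)


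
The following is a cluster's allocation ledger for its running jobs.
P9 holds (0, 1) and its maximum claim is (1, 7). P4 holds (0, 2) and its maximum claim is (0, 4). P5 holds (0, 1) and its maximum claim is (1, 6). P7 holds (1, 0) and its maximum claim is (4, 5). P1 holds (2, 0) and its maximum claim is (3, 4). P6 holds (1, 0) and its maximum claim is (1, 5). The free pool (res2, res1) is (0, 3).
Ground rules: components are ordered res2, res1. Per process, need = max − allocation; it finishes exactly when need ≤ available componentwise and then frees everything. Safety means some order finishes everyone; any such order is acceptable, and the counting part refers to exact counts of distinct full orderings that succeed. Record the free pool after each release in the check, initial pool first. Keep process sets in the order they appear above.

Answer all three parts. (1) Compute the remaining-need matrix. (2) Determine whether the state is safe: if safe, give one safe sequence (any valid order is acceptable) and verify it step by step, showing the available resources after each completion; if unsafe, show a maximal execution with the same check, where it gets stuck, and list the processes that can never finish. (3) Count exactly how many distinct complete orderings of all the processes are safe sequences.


(1) Need matrix, components ordered res2, res1:
  P9: (1, 6)
  P4: (0, 2)
  P5: (1, 5)
  P7: (3, 5)
  P1: (1, 4)
  P6: (0, 5)
(2) SAFE. One safe sequence: P4, P6, P5, P9, P1, P7.
Key observation: P6 is the earliest step where a requested resource binds exactly: need (0, 5), pool (0, 5) at its turn.
Walking it through:
  pool = (0, 3)
  P4: need (0, 2) fits (0, 3); releases (0, 2), pool now (0, 5)
  P6: need (0, 5) fits (0, 5); releases (1, 0), pool now (1, 5)
  P5: need (1, 5) fits (1, 5); releases (0, 1), pool now (1, 6)
  P9: need (1, 6) fits (1, 6); releases (0, 1), pool now (1, 7)
  P1: need (1, 4) fits (1, 7); releases (2, 0), pool now (3, 7)
  P7: need (3, 5) fits (3, 7); releases (1, 0), pool now (4, 7)
(3) Exactly 6 of the possible complete orderings are safe sequences.


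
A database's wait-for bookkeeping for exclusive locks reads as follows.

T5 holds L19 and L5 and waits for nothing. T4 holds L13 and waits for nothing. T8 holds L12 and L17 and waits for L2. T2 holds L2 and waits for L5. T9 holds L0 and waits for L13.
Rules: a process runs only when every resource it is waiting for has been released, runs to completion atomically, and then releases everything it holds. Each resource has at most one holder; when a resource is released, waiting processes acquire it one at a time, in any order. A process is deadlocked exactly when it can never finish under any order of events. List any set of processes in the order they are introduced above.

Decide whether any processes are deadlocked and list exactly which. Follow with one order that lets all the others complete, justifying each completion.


No process is deadlocked.
Key observation: the wait graph is acyclic; completion cascades from the unblocked processes through everyone else.
One completion order for the rest: T4, T5, T9, T2, T8.
Verifying each step:
  T4 waits on nothing -> runs at once and releases L13
  T5 waits on nothing -> runs at once and releases L19 and L5
  T9: everything it awaited (L13) is free; runs, freeing L0
  T2: everything it awaited (L5) is free; runs, freeing L2
  T8: everything it awaited (L2) is free; runs, freeing L12 and L17


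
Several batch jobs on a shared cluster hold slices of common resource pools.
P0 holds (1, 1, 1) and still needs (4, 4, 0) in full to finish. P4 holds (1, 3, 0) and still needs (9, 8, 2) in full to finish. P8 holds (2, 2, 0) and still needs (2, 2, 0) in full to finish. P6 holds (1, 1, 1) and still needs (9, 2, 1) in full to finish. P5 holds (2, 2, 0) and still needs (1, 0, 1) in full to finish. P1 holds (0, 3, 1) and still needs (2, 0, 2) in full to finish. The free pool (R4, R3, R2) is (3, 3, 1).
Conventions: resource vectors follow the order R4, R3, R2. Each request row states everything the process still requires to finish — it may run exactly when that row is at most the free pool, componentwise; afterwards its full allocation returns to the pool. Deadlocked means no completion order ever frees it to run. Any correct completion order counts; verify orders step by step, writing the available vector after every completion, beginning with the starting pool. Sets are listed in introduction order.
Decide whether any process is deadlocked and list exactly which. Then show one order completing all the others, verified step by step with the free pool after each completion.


Deadlocked set: P4 and P6.
Key observation: no order helps: past P5, P8, P0, P1, the free pool tops out at (8, 11, 3), below what each blocked process needs in R4.
One completion order for the rest: P5, P8, P0, P1. Check, step by step:
  pool = (3, 3, 1)
  P5: need (1, 0, 1) fits (3, 3, 1); releases (2, 2, 0), pool now (5, 5, 1)
  P8: need (2, 2, 0) fits (5, 5, 1); releases (2, 2, 0), pool now (7, 7, 1)
  P0: need (4, 4, 0) fits (7, 7, 1); releases (1, 1, 1), pool now (8, 8, 2)
  P1: need (2, 0, 2) fits (8, 8, 2); releases (0, 3, 1), pool now (8, 11, 3)
The blocked processes can never fit:
  P4 cannot run: need (9, 8, 2) vs free (8, 11, 3) (insufficient R4)
  P6 cannot run: need (9, 2, 1) vs free (8, 11, 3) (insufficient R4)


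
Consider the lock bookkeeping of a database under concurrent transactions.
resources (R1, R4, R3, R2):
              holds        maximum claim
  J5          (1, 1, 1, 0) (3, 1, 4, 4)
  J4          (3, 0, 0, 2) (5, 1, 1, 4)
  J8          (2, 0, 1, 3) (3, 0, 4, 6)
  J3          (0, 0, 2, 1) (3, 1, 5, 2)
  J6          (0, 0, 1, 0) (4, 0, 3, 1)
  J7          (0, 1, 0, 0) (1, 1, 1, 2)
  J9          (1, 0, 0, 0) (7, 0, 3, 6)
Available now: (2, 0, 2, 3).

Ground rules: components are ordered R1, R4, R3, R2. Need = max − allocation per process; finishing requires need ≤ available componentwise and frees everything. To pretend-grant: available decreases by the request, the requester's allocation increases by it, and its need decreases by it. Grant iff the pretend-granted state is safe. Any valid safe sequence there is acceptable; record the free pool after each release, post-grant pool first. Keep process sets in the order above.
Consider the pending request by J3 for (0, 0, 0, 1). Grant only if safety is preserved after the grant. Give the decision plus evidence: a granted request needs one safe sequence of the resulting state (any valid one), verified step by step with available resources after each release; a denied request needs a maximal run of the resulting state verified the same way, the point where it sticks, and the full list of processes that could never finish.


GRANT — the state after the grant stays safe, e.g. via J7, J4, J6, J5, J8, J9, J3.
Key observation: the grant leaves (2, 0, 2, 2) free — enough for J7, whose release restarts the cascade.
Check on the post-grant state, step by step:
  pool = (2, 0, 2, 2)
  run J7 (needs (1, 0, 1, 2), free (2, 0, 2, 2)); after release of (0, 1, 0, 0) the pool is (2, 1, 2, 2)
  run J4 (needs (2, 1, 1, 2), free (2, 1, 2, 2)); after release of (3, 0, 0, 2) the pool is (5, 1, 2, 4)
  run J6 (needs (4, 0, 2, 1), free (5, 1, 2, 4)); after release of (0, 0, 1, 0) the pool is (5, 1, 3, 4)
  run J5 (needs (2, 0, 3, 4), free (5, 1, 3, 4)); after release of (1, 1, 1, 0) the pool is (6, 2, 4, 4)
  run J8 (needs (1, 0, 3, 3), free (6, 2, 4, 4)); after release of (2, 0, 1, 3) the pool is (8, 2, 5, 7)
  run J9 (needs (6, 0, 3, 6), free (8, 2, 5, 7)); after release of (1, 0, 0, 0) the pool is (9, 2, 5, 7)
  run J3 (needs (3, 1, 3, 0), free (9, 2, 5, 7)); after release of (0, 0, 2, 2) the pool is (9, 2, 7, 9)


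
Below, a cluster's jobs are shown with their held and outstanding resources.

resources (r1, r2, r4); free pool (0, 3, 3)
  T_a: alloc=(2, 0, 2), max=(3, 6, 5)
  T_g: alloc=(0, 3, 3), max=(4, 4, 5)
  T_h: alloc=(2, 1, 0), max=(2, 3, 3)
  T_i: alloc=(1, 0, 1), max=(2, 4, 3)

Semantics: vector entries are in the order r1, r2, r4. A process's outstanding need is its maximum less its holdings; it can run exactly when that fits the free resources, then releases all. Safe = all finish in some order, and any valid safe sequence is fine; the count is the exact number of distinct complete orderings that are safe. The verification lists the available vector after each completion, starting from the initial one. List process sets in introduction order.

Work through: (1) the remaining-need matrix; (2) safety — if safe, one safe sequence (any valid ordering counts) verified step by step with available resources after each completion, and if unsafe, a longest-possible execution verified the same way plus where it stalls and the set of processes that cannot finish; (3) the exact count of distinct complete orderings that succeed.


(1) Outstanding need per process (order r1, r2, r4):
  T_a: (1, 6, 3)
  T_g: (4, 1, 2)
  T_h: (0, 2, 3)
  T_i: (1, 4, 2)
(2) The state is UNSAFE.
Key observation: after T_h, T_i the pool peaks at (3, 4, 4), and each blocked process is short somewhere: T_a on r2; T_g on r1.
The run T_h, T_i cannot be extended any further. Verifying each step:
  pool = (0, 3, 3)
  T_h: need (0, 2, 3) fits (0, 3, 3); releases (2, 1, 0), pool now (2, 4, 3)
  T_i: need (1, 4, 2) fits (2, 4, 3); releases (1, 0, 1), pool now (3, 4, 4)
  T_a cannot run: need (1, 6, 3) vs free (3, 4, 4) (insufficient r2)
  T_g cannot run: need (4, 1, 2) vs free (3, 4, 4) (insufficient r1)
Never able to finish: T_a and T_g.
(3) The exact count: 0 of the possible complete orderings are safe sequences.


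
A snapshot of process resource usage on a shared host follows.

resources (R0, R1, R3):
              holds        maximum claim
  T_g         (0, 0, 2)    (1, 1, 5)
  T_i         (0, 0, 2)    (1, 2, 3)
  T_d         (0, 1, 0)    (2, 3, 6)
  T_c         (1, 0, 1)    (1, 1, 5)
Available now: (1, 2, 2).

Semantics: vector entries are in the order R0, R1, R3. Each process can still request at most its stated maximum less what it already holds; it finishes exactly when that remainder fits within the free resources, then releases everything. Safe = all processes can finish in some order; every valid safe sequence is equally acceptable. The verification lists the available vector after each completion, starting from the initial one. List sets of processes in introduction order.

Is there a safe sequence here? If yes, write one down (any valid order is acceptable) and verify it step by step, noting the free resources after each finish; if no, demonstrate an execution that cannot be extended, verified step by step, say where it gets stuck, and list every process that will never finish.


SAFE. One safe sequence: T_i, T_c, T_g, T_d.
Key observation: reading the order forward, T_i is the first process whose need (1, 2, 1) meets the free pool (1, 2, 2) exactly on a resource it requests.
Step-by-step check:
  pool = (1, 2, 2)
  T_i: need (1, 2, 1) fits (1, 2, 2); releases (0, 0, 2), pool now (1, 2, 4)
  T_c: need (0, 1, 4) fits (1, 2, 4); releases (1, 0, 1), pool now (2, 2, 5)
  T_g: need (1, 1, 3) fits (2, 2, 5); releases (0, 0, 2), pool now (2, 2, 7)
  T_d: need (2, 2, 6) fits (2, 2, 7); releases (0, 1, 0), pool now (2, 3, 7)


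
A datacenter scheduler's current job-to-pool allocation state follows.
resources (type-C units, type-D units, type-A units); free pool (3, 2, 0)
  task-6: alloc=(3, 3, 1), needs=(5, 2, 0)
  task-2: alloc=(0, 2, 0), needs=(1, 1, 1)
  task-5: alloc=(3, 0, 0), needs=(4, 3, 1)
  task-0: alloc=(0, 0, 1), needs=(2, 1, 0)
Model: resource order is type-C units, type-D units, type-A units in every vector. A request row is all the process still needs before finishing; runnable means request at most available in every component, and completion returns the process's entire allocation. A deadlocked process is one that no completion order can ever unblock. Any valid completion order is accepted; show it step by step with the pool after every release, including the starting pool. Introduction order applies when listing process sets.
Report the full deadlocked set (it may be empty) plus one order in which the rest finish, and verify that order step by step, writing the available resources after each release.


Deadlocked: task-6 and task-5.
Key observation: even finishing task-0, task-2 leaves just (3, 4, 1) free — too little type-C units for any of the remaining processes.
One completion order for the rest: task-0, task-2. Check, step by step:
  pool = (3, 2, 0)
  task-0 needs (2, 1, 0) <= (3, 2, 0) -> finishes; pool += (0, 0, 1) = (3, 2, 1)
  task-2 needs (1, 1, 1) <= (3, 2, 1) -> finishes; pool += (0, 2, 0) = (3, 4, 1)
The stuck group stays short no matter what:
  blocked: task-6 wants (5, 2, 0), pool (3, 4, 1) — not enough type-C units
  blocked: task-5 wants (4, 3, 1), pool (3, 4, 1) — not enough type-C units


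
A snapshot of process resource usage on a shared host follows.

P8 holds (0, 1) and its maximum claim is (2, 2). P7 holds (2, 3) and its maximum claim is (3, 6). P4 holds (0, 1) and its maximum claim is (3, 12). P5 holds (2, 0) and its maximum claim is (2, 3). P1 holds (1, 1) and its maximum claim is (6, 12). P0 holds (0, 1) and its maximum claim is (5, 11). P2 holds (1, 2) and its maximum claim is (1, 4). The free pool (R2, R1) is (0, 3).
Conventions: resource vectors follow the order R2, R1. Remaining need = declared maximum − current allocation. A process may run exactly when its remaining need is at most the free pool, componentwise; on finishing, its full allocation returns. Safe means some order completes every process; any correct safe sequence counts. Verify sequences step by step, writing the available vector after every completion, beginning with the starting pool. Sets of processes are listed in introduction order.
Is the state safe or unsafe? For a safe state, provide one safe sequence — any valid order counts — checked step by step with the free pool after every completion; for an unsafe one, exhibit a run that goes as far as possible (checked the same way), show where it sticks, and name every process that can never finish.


UNSAFE — no complete ordering exists.
Key observation: after P2, P7, P5, P8 complete, (5, 9) is the best the pool ever gets, yet each leftover process wants more R1.
The run P2, P7, P5, P8 cannot be extended any further. Walking it through:
  pool = (0, 3)
  run P2 (needs (0, 2), free (0, 3)); after release of (1, 2) the pool is (1, 5)
  run P7 (needs (1, 3), free (1, 5)); after release of (2, 3) the pool is (3, 8)
  run P5 (needs (0, 3), free (3, 8)); after release of (2, 0) the pool is (5, 8)
  run P8 (needs (2, 1), free (5, 8)); after release of (0, 1) the pool is (5, 9)
  P4 cannot run: need (3, 11) vs free (5, 9) (insufficient R1)
  P1 cannot run: need (5, 11) vs free (5, 9) (insufficient R1)
  P0 cannot run: need (5, 10) vs free (5, 9) (insufficient R1)
Processes that can never finish: P4, P1 and P0.


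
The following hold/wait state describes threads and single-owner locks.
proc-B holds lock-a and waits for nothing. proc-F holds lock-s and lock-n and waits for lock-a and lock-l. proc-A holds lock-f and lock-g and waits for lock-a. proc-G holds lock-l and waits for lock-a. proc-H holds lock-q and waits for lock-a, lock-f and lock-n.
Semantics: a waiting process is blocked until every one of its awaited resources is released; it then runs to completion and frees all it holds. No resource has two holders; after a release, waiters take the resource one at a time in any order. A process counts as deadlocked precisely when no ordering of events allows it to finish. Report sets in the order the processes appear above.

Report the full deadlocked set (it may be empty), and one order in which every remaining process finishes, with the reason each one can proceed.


Nothing here is deadlocked.
Key observation: every chain of waits terminates; starting from the processes that wait on nothing, all the rest unlock in turn.
The rest can finish in the order proc-B, proc-G, proc-A, proc-F, proc-H.
Check, step by step:
  run proc-B (it waits on nothing); releases lock-a
  proc-G waits on lock-a — all released -> runs and releases lock-l
  proc-A waits on lock-a — all released -> runs and releases lock-f and lock-g
  proc-F waits on lock-a and lock-l — all released -> runs and releases lock-s and lock-n
  proc-H waits on lock-a, lock-f and lock-n — all released -> runs and releases lock-q


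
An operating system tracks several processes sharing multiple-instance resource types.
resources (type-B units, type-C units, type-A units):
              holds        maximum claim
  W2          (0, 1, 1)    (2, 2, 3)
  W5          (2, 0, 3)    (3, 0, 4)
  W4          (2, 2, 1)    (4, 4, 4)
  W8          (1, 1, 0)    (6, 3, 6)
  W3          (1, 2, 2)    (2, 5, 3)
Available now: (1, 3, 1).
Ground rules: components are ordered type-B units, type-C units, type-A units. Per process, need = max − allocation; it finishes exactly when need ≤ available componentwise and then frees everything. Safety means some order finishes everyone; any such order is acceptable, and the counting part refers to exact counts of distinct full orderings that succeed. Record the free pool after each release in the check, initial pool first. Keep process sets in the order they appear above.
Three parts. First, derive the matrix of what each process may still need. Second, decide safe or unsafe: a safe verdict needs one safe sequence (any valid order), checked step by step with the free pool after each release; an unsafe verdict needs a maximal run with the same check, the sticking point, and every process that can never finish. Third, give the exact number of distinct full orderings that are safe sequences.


(1) Need matrix, components ordered type-B units, type-C units, type-A units:
  W2: (2, 1, 2)
  W5: (1, 0, 1)
  W4: (2, 2, 3)
  W8: (5, 2, 6)
  W3: (1, 3, 1)
(2) SAFE, for example via the order W3, W2, W4, W5, W8.
Key observation: W3 is the earliest step where a requested resource binds exactly: need (1, 3, 1), pool (1, 3, 1) at its turn.
Step-by-step check:
  pool = (1, 3, 1)
  run W3 (needs (1, 3, 1), free (1, 3, 1)); after release of (1, 2, 2) the pool is (2, 5, 3)
  run W2 (needs (2, 1, 2), free (2, 5, 3)); after release of (0, 1, 1) the pool is (2, 6, 4)
  run W4 (needs (2, 2, 3), free (2, 6, 4)); after release of (2, 2, 1) the pool is (4, 8, 5)
  run W5 (needs (1, 0, 1), free (4, 8, 5)); after release of (2, 0, 3) the pool is (6, 8, 8)
  run W8 (needs (5, 2, 6), free (6, 8, 8)); after release of (1, 1, 0) the pool is (7, 9, 8)
(3) Exactly 18 of the possible complete orderings are safe sequences.


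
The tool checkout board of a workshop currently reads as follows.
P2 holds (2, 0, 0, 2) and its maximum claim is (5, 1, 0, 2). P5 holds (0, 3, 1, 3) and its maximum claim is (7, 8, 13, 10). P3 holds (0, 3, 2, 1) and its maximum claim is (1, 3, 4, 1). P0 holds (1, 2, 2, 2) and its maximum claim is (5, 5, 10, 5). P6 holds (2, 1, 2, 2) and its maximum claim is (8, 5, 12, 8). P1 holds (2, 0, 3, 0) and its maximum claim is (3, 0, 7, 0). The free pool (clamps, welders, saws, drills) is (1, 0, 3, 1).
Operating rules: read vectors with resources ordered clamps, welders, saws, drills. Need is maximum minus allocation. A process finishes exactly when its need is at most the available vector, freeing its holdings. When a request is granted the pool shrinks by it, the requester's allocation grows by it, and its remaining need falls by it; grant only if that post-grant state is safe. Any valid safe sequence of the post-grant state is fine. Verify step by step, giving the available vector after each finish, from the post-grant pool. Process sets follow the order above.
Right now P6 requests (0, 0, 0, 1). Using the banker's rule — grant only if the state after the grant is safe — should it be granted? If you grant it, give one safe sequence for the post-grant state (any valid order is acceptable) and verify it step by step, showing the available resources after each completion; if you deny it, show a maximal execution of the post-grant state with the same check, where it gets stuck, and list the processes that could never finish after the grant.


GRANT. The post-grant state is safe; one safe sequence: P3, P1, P2, P0, P6, P5.
Key observation: after the grant the pool drops to (1, 0, 3, 0), which still lets P3 finish first and unwind the rest.
Step-by-step check of the post-grant state:
  pool = (1, 0, 3, 0)
  P3 needs (1, 0, 2, 0) <= (1, 0, 3, 0) -> finishes; pool += (0, 3, 2, 1) = (1, 3, 5, 1)
  P1 needs (1, 0, 4, 0) <= (1, 3, 5, 1) -> finishes; pool += (2, 0, 3, 0) = (3, 3, 8, 1)
  P2 needs (3, 1, 0, 0) <= (3, 3, 8, 1) -> finishes; pool += (2, 0, 0, 2) = (5, 3, 8, 3)
  P0 needs (4, 3, 8, 3) <= (5, 3, 8, 3) -> finishes; pool += (1, 2, 2, 2) = (6, 5, 10, 5)
  P6 needs (6, 4, 10, 5) <= (6, 5, 10, 5) -> finishes; pool += (2, 1, 2, 3) = (8, 6, 12, 8)
  P5 needs (7, 5, 12, 7) <= (8, 6, 12, 8) -> finishes; pool += (0, 3, 1, 3) = (8, 9, 13, 11)


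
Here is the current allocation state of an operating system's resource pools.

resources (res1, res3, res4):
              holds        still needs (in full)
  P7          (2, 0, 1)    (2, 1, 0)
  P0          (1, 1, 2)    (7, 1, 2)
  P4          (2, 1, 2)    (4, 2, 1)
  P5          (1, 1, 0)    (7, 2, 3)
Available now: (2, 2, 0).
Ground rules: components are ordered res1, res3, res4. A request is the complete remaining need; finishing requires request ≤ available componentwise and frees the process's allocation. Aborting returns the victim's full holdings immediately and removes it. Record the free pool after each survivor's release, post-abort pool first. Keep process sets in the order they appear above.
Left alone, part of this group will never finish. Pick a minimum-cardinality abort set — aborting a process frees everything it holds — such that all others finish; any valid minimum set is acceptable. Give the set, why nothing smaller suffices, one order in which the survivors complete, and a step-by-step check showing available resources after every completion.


The answer: abort P0.
Key observation: no ordering could ever have run P5 before the abort of P0; with (1, 1, 2) back in the pool it fits at step 3.
No smaller set exists: with zero aborts the deadlock remains.
One survivor order: P7, P4, P5. Check, step by step (post-abort pool first):
  pool = (3, 3, 2)
  run P7 (needs (2, 1, 0), free (3, 3, 2)); after release of (2, 0, 1) the pool is (5, 3, 3)
  run P4 (needs (4, 2, 1), free (5, 3, 3)); after release of (2, 1, 2) the pool is (7, 4, 5)
  run P5 (needs (7, 2, 3), free (7, 4, 5)); after release of (1, 1, 0) the pool is (8, 5, 5)


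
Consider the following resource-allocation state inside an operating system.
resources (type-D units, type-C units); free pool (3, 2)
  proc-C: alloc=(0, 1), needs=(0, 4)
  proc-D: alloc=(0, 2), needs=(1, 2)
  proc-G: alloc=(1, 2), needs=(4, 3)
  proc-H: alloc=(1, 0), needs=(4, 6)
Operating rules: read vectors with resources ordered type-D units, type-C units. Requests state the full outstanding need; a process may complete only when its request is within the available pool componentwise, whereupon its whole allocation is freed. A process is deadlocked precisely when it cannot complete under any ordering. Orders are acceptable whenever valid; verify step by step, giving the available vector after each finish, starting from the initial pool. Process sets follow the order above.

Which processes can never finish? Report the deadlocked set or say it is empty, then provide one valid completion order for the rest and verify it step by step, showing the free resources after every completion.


Deadlocked: proc-G and proc-H.
Key observation: no order helps: past proc-D, proc-C, the free pool tops out at (3, 5), below what each blocked process needs in type-D units.
One completion order for the rest: proc-D, proc-C. Walking it through:
  pool = (3, 2)
  run proc-D (needs (1, 2), free (3, 2)); after release of (0, 2) the pool is (3, 4)
  run proc-C (needs (0, 4), free (3, 4)); after release of (0, 1) the pool is (3, 5)
The blocked processes can never fit:
  proc-G still needs (4, 3) but only (3, 5) is free — short on type-D units
  proc-H still needs (4, 6) but only (3, 5) is free — short on type-D units and type-C units


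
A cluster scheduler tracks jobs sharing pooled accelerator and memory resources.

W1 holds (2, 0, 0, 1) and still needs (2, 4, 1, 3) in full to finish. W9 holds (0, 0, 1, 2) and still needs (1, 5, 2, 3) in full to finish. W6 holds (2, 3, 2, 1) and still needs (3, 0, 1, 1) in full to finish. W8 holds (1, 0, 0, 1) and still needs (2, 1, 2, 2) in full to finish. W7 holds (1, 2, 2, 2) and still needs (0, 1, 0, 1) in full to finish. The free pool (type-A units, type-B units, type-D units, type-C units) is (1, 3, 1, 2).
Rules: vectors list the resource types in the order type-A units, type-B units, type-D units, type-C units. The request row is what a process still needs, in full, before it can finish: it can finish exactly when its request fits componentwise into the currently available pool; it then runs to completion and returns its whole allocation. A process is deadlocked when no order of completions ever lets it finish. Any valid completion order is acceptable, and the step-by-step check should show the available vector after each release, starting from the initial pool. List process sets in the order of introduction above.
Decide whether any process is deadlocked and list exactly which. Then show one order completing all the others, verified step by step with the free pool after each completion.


The deadlocked set is empty.
Key observation: beginning at W7, releases accumulate fast enough that every process eventually fits.
The rest can finish in the order W7, W1, W9, W8, W6. Verifying each step:
  pool = (1, 3, 1, 2)
  W7: need (0, 1, 0, 1) fits (1, 3, 1, 2); releases (1, 2, 2, 2), pool now (2, 5, 3, 4)
  W1: need (2, 4, 1, 3) fits (2, 5, 3, 4); releases (2, 0, 0, 1), pool now (4, 5, 3, 5)
  W9: need (1, 5, 2, 3) fits (4, 5, 3, 5); releases (0, 0, 1, 2), pool now (4, 5, 4, 7)
  W8: need (2, 1, 2, 2) fits (4, 5, 4, 7); releases (1, 0, 0, 1), pool now (5, 5, 4, 8)
  W6: need (3, 0, 1, 1) fits (5, 5, 4, 8); releases (2, 3, 2, 1), pool now (7, 8, 6, 9)


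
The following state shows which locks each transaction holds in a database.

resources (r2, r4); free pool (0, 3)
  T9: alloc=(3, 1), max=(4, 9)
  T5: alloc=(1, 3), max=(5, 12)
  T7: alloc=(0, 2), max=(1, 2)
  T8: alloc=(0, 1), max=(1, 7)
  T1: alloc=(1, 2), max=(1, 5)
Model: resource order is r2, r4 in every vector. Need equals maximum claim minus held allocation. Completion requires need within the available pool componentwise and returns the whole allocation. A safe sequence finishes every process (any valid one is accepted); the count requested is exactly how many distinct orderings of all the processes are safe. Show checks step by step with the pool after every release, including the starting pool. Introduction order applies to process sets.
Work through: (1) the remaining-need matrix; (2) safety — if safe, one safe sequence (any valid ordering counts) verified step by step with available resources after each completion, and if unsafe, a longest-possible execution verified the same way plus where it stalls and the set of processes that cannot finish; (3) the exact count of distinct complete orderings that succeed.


(1) Outstanding need per process (order r2, r4):
  T9: (1, 8)
  T5: (4, 9)
  T7: (1, 0)
  T8: (1, 6)
  T1: (0, 3)
(2) SAFE, for example via the order T1, T7, T8, T9, T5.
Key observation: reading the order forward, T1 is the first process whose need (0, 3) meets the free pool (0, 3) exactly on a resource it requests.
Verifying each step:
  pool = (0, 3)
  T1: need (0, 3) fits (0, 3); releases (1, 2), pool now (1, 5)
  T7: need (1, 0) fits (1, 5); releases (0, 2), pool now (1, 7)
  T8: need (1, 6) fits (1, 7); releases (0, 1), pool now (1, 8)
  T9: need (1, 8) fits (1, 8); releases (3, 1), pool now (4, 9)
  T5: need (4, 9) fits (4, 9); releases (1, 3), pool now (5, 12)
(3) Precisely 1 of the possible complete orderings is a safe sequence.


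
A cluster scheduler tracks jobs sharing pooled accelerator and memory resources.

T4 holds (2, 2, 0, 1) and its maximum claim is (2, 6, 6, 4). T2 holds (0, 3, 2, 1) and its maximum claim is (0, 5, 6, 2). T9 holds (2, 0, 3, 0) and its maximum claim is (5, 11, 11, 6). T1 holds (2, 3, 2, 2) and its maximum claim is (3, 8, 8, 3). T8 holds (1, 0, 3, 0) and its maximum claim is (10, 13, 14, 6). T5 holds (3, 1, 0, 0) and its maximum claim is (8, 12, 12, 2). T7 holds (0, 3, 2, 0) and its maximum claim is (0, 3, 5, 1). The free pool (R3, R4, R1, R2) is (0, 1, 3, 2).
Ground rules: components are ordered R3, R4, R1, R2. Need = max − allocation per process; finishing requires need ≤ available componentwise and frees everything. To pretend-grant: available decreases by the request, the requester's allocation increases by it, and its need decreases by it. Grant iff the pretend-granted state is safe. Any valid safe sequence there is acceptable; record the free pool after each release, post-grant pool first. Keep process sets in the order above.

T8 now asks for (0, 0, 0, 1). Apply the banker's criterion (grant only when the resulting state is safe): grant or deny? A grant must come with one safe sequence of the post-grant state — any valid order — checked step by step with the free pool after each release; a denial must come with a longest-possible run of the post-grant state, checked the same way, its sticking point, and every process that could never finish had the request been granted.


DENY. Granting would leave the state unsafe.
Key observation: after T7, T2 the pool peaks at (0, 7, 7, 2), and each blocked process is short somewhere: T4 on R2; T9 on R3, R4, R1, R2; T1 on R3; T8 on R3, R4, R1, R2; T5 on R3, R4, R1.
On the post-grant state, T7, T2 is a maximal run — nothing extends it. Check, step by step:
  pool = (0, 1, 3, 1)
  T7: need (0, 0, 3, 1) fits (0, 1, 3, 1); releases (0, 3, 2, 0), pool now (0, 4, 5, 1)
  T2: need (0, 2, 4, 1) fits (0, 4, 5, 1); releases (0, 3, 2, 1), pool now (0, 7, 7, 2)
  blocked: T4 wants (0, 4, 6, 3), pool (0, 7, 7, 2) — not enough R2
  blocked: T9 wants (3, 11, 8, 6), pool (0, 7, 7, 2) — not enough R3, R4, R1 and R2
  blocked: T1 wants (1, 5, 6, 1), pool (0, 7, 7, 2) — not enough R3
  blocked: T8 wants (9, 13, 11, 5), pool (0, 7, 7, 2) — not enough R3, R4, R1 and R2
  blocked: T5 wants (5, 11, 12, 2), pool (0, 7, 7, 2) — not enough R3, R4 and R1
Had the request been granted, T4, T9, T1, T8 and T5 could never finish.


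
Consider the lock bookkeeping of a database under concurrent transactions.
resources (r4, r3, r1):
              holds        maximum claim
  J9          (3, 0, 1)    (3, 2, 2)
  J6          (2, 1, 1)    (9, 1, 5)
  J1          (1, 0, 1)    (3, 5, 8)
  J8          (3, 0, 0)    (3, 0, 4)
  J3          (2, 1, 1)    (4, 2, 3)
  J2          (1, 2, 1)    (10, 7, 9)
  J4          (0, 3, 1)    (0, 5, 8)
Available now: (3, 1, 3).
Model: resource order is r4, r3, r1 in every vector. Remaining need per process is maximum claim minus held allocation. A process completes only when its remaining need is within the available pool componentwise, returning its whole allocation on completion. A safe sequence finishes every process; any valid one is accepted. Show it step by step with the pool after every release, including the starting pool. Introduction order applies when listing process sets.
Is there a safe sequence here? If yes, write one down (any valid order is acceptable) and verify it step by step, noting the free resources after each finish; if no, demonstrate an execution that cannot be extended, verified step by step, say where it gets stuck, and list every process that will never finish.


UNSAFE — no complete ordering exists.
Key observation: no order helps: past J3, J9, J8, J6, the free pool tops out at (13, 3, 6), below what each blocked process needs in r1.
Going as far as possible: J3, J9, J8, J6; after that, nothing fits. Check, step by step:
  pool = (3, 1, 3)
  J3 needs (2, 1, 2) <= (3, 1, 3) -> finishes; pool += (2, 1, 1) = (5, 2, 4)
  J9 needs (0, 2, 1) <= (5, 2, 4) -> finishes; pool += (3, 0, 1) = (8, 2, 5)
  J8 needs (0, 0, 4) <= (8, 2, 5) -> finishes; pool += (3, 0, 0) = (11, 2, 5)
  J6 needs (7, 0, 4) <= (11, 2, 5) -> finishes; pool += (2, 1, 1) = (13, 3, 6)
  blocked: J1 wants (2, 5, 7), pool (13, 3, 6) — not enough r3 and r1
  blocked: J2 wants (9, 5, 8), pool (13, 3, 6) — not enough r3 and r1
  blocked: J4 wants (0, 2, 7), pool (13, 3, 6) — not enough r1
Permanently blocked: J1, J2 and J4.


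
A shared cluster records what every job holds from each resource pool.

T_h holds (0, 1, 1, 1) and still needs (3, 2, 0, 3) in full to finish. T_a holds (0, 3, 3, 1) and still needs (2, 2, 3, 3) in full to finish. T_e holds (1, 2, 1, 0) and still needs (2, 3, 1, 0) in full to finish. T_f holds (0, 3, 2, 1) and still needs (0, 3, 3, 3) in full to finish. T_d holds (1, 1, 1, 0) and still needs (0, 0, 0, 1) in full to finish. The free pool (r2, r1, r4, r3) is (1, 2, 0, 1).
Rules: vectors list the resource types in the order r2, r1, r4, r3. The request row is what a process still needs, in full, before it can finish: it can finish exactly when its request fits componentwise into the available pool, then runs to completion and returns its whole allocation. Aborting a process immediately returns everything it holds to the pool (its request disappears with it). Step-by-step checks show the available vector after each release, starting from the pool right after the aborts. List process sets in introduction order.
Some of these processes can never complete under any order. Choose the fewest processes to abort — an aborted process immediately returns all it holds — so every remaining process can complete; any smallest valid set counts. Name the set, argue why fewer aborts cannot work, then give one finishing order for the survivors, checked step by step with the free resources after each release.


The answer: abort T_h and T_f.
Key observation: the deadlocked T_a becomes finishable only because T_h and T_f released (0, 4, 3, 2); it completes at step 2 below.
No one abort is enough; case by case: T_h alone leaves T_a blocked (short on r3); T_a alone leaves T_h blocked (short on r3); T_e alone leaves T_h blocked (short on r3); T_f alone leaves T_h blocked (short on r3); T_d alone leaves T_h blocked (short on r3).
Survivors finish in the order: T_d, T_a, T_e. Step-by-step check (pool after the aborts first):
  pool = (1, 6, 3, 3)
  T_d needs (0, 0, 0, 1) <= (1, 6, 3, 3) -> finishes; pool += (1, 1, 1, 0) = (2, 7, 4, 3)
  T_a needs (2, 2, 3, 3) <= (2, 7, 4, 3) -> finishes; pool += (0, 3, 3, 1) = (2, 10, 7, 4)
  T_e needs (2, 3, 1, 0) <= (2, 10, 7, 4) -> finishes; pool += (1, 2, 1, 0) = (3, 12, 8, 4)


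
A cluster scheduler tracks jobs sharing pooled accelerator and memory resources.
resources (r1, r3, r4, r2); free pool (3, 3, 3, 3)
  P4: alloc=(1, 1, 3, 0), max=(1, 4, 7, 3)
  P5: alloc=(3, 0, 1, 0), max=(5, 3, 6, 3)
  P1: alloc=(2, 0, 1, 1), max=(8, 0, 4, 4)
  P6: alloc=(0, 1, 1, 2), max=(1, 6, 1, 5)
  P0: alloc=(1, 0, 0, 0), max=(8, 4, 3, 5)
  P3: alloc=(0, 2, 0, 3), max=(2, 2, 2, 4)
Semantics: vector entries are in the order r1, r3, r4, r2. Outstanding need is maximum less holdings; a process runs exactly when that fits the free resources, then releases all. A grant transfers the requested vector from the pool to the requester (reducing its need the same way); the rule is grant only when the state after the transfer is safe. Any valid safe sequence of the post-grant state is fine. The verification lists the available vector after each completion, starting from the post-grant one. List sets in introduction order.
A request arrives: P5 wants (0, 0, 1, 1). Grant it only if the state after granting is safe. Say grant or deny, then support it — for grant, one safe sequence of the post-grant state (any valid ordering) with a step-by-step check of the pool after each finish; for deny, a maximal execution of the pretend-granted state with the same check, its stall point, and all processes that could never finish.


DENY — the pretend-granted state is unsafe.
Key observation: after P3, P6 the pool peaks at (3, 6, 3, 7), and each blocked process is short somewhere: P4 on r4; P5 on r4; P1 on r1; P0 on r1.
On the post-grant state, P3, P6 is a maximal run — nothing extends it. Step-by-step check:
  pool = (3, 3, 2, 2)
  P3: need (2, 0, 2, 1) fits (3, 3, 2, 2); releases (0, 2, 0, 3), pool now (3, 5, 2, 5)
  P6: need (1, 5, 0, 3) fits (3, 5, 2, 5); releases (0, 1, 1, 2), pool now (3, 6, 3, 7)
  P4 cannot run: need (0, 3, 4, 3) vs free (3, 6, 3, 7) (insufficient r4)
  P5 cannot run: need (2, 3, 4, 2) vs free (3, 6, 3, 7) (insufficient r4)
  P1 cannot run: need (6, 0, 3, 3) vs free (3, 6, 3, 7) (insufficient r1)
  P0 cannot run: need (7, 4, 3, 5) vs free (3, 6, 3, 7) (insufficient r1)
Processes that could never finish after the grant: P4, P5, P1 and P0.
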